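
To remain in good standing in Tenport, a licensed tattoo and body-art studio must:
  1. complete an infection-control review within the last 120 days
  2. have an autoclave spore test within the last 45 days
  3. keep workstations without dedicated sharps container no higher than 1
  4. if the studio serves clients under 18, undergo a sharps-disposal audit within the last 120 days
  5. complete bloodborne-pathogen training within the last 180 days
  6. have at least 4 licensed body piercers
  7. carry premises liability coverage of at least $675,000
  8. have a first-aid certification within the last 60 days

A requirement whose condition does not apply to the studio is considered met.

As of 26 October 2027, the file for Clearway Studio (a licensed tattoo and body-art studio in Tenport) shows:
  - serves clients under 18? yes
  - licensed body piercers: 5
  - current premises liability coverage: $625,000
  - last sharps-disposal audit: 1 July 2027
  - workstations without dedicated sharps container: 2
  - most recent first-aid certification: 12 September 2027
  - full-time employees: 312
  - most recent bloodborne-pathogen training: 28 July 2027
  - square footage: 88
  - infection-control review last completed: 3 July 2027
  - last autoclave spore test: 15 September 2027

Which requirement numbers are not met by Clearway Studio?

3, 7

1. infection-control review 115 days ago vs limit 120 → met
2. autoclave spore test 41 days ago vs limit 45 → met
3. workstations without dedicated sharps container 2 > 1 → not met
4. condition 'serves clients under 18' holds; sharps-disposal audit 117 days ago vs limit 120 → met
5. bloodborne-pathogen training 90 days ago vs limit 180 → met
6. licensed body piercers 5 ≥ 4 → met
7. premises liability coverage $625,000 < $675,000 → not met
8. first-aid certification 44 days ago vs limit 60 → met
Not met: 3, 7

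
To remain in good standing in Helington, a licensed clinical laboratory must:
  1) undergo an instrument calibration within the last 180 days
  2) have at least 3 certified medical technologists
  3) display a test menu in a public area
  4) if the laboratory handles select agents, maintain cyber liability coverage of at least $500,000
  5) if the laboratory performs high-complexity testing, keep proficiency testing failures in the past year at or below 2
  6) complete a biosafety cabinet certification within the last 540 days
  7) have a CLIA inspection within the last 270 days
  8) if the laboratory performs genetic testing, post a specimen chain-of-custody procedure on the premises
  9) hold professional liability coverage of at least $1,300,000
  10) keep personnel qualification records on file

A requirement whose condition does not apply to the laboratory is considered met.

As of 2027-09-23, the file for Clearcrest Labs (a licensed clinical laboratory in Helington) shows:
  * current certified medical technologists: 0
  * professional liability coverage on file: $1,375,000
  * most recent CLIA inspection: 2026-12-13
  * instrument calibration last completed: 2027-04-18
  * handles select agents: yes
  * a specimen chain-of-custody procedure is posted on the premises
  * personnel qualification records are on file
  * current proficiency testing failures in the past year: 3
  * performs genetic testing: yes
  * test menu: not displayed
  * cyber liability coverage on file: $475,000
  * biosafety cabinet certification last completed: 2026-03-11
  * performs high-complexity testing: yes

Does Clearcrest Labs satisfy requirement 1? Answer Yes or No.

1. instrument calibration 158 days ago vs limit 180 → met

Yes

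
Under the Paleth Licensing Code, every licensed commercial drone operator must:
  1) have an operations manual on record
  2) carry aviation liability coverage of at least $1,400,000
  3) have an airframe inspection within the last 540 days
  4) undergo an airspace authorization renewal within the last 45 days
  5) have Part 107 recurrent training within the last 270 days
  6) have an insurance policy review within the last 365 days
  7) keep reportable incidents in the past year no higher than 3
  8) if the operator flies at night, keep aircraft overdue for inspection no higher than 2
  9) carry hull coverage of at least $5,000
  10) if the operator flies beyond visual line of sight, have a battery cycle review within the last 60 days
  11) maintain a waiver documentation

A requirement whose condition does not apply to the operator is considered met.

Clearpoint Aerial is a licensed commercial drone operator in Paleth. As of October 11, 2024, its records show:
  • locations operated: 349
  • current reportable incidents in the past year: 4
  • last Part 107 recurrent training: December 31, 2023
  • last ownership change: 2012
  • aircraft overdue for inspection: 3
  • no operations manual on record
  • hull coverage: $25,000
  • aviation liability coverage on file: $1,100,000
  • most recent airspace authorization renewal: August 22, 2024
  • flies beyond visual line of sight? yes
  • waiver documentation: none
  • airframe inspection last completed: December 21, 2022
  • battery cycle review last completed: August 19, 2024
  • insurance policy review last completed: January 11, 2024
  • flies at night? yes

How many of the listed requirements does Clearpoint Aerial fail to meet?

8

1. operations manual absent → not met
2. aviation liability coverage $1,100,000 < $1,400,000 → not met
3. airframe inspection 660 days ago vs limit 540 → not met
4. airspace authorization renewal 50 days ago vs limit 45 → not met
5. Part 107 recurrent training 285 days ago vs limit 270 → not met
6. insurance policy review 274 days ago vs limit 365 → met
7. reportable incidents in the past year 4 > 3 → not met
8. condition 'flies at night' holds; aircraft overdue for inspection 3 > 2 → not met
9. hull coverage $25,000 ≥ $5,000 → met
10. condition 'flies beyond visual line of sight' holds; battery cycle review 53 days ago vs limit 60 → met
11. waiver documentation absent → not met
Not met: 8 of 11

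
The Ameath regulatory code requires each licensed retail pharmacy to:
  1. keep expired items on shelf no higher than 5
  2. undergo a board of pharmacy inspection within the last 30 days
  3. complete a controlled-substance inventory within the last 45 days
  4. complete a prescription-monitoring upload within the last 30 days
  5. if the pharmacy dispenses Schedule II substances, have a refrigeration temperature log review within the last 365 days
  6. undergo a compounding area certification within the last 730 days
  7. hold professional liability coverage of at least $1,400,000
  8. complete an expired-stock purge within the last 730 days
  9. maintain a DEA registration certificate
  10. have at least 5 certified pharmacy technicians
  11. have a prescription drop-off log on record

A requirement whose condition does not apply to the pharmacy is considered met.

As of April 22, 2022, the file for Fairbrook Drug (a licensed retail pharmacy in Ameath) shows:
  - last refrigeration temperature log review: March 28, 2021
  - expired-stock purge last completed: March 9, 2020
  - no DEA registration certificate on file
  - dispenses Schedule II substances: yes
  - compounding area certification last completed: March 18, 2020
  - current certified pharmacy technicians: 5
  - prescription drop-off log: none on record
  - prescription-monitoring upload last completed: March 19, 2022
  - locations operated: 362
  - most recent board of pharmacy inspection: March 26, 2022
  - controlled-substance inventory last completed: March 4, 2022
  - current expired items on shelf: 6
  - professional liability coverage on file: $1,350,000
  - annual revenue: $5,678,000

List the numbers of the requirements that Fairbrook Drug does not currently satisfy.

1. expired items on shelf 6 > 5 → not met
2. board of pharmacy inspection 27 days ago vs limit 30 → met
3. controlled-substance inventory 49 days ago vs limit 45 → not met
4. prescription-monitoring upload 34 days ago vs limit 30 → not met
5. condition 'dispenses Schedule II substances' holds; refrigeration temperature log review 390 days ago vs limit 365 → not met
6. compounding area certification 765 days ago vs limit 730 → not met
7. professional liability coverage $1,350,000 < $1,400,000 → not met
8. expired-stock purge 774 days ago vs limit 730 → not met
9. DEA registration certificate absent → not met
10. certified pharmacy technicians 5 ≥ 5 → met
11. prescription drop-off log absent → not met
Not met: 1, 3, 4, 5, 6, 7, 8, 9, 11

1, 3, 4, 5, 6, 7, 8, 9, 11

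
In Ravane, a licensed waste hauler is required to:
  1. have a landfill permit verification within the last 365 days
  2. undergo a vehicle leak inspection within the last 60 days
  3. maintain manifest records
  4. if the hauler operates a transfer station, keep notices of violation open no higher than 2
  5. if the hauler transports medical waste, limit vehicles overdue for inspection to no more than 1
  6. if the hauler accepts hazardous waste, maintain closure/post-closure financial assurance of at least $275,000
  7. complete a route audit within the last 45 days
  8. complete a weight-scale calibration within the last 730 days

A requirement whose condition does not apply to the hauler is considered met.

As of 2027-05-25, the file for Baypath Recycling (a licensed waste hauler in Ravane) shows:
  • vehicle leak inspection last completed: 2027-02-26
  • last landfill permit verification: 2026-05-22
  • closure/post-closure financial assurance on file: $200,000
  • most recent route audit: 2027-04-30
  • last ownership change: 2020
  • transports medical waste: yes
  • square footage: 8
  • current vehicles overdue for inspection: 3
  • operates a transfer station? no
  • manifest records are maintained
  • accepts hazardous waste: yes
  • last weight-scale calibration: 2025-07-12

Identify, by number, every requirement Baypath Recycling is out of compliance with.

1, 2, 5, 6

1. landfill permit verification 368 days ago vs limit 365 → not met
2. vehicle leak inspection 88 days ago vs limit 60 → not met
3. manifest records present → met
4. condition 'operates a transfer station' does not hold → requirement n/a → met
5. condition 'transports medical waste' holds; vehicles overdue for inspection 3 > 1 → not met
6. condition 'accepts hazardous waste' holds; closure/post-closure financial assurance $200,000 < $275,000 → not met
7. route audit 25 days ago vs limit 45 → met
8. weight-scale calibration 682 days ago vs limit 730 → met
Not met: 1, 2, 5, 6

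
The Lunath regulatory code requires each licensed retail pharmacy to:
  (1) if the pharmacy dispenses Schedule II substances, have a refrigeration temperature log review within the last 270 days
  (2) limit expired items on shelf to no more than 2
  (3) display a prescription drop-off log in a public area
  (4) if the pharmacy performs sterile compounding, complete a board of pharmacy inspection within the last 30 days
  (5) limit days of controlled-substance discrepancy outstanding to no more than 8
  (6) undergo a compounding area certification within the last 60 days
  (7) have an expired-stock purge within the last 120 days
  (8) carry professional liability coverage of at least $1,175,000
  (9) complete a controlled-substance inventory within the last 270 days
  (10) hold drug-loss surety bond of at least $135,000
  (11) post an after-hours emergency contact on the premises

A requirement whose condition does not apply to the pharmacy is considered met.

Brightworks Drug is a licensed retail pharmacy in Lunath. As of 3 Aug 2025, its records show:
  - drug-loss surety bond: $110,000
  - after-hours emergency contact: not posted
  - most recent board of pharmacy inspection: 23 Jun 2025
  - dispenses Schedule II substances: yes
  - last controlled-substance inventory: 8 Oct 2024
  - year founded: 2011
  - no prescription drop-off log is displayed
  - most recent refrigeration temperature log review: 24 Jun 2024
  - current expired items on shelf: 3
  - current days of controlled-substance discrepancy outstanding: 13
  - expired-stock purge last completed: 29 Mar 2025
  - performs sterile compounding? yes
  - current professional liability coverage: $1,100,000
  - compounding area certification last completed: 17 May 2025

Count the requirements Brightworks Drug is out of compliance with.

1. condition 'dispenses Schedule II substances' holds; refrigeration temperature log review 405 days ago vs limit 270 → not met
2. expired items on shelf 3 > 2 → not met
3. prescription drop-off log absent → not met
4. condition 'performs sterile compounding' holds; board of pharmacy inspection 41 days ago vs limit 30 → not met
5. days of controlled-substance discrepancy outstanding 13 > 8 → not met
6. compounding area certification 78 days ago vs limit 60 → not met
7. expired-stock purge 127 days ago vs limit 120 → not met
8. professional liability coverage $1,100,000 < $1,175,000 → not met
9. controlled-substance inventory 299 days ago vs limit 270 → not met
10. drug-loss surety bond $110,000 < $135,000 → not met
11. after-hours emergency contact absent → not met
Not met: 11 of 11

11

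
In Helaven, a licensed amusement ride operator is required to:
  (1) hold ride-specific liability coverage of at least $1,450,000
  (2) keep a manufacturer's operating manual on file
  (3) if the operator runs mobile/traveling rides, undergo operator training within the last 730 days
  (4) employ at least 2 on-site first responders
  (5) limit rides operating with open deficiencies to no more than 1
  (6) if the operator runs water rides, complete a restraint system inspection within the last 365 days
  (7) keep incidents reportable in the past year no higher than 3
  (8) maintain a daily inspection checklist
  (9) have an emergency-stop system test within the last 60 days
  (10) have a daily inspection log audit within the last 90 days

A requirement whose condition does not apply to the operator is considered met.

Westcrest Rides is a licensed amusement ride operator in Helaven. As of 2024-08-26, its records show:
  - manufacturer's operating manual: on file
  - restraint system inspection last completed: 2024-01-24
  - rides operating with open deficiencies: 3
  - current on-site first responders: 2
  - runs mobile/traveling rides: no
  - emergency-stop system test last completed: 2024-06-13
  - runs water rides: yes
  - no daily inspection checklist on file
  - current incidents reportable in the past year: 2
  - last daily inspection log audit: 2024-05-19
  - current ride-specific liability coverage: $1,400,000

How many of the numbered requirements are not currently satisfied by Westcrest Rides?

5

1. ride-specific liability coverage $1,400,000 < $1,450,000 → not met
2. manufacturer's operating manual present → met
3. condition 'runs mobile/traveling rides' does not hold → requirement n/a → met
4. on-site first responders 2 ≥ 2 → met
5. rides operating with open deficiencies 3 > 1 → not met
6. condition 'runs water rides' holds; restraint system inspection 215 days ago vs limit 365 → met
7. incidents reportable in the past year 2 ≤ 3 → met
8. daily inspection checklist absent → not met
9. emergency-stop system test 74 days ago vs limit 60 → not met
10. daily inspection log audit 99 days ago vs limit 90 → not met
Not met: 5 of 10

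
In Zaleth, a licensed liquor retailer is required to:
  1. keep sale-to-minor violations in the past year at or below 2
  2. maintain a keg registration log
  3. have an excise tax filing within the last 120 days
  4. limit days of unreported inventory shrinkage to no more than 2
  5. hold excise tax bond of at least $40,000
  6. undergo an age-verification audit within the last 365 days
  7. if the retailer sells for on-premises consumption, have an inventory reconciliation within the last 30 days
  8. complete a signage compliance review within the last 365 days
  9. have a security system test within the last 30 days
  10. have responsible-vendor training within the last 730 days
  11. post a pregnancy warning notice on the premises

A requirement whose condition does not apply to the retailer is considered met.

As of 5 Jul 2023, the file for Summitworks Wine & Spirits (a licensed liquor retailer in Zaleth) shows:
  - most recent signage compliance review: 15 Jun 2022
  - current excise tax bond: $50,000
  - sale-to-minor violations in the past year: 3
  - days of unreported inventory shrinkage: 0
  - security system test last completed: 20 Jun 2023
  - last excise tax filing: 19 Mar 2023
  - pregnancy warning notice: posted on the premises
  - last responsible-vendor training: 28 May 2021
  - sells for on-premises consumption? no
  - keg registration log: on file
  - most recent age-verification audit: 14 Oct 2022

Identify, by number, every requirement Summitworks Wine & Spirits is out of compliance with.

1, 8, 10

1. sale-to-minor violations in the past year 3 > 2 → not met
2. keg registration log present → met
3. excise tax filing 108 days ago vs limit 120 → met
4. days of unreported inventory shrinkage 0 ≤ 2 → met
5. excise tax bond $50,000 ≥ $40,000 → met
6. age-verification audit 264 days ago vs limit 365 → met
7. condition 'sells for on-premises consumption' does not hold → requirement n/a → met
8. signage compliance review 385 days ago vs limit 365 → not met
9. security system test 15 days ago vs limit 30 → met
10. responsible-vendor training 768 days ago vs limit 730 → not met
11. pregnancy warning notice present → met
Not met: 1, 8, 10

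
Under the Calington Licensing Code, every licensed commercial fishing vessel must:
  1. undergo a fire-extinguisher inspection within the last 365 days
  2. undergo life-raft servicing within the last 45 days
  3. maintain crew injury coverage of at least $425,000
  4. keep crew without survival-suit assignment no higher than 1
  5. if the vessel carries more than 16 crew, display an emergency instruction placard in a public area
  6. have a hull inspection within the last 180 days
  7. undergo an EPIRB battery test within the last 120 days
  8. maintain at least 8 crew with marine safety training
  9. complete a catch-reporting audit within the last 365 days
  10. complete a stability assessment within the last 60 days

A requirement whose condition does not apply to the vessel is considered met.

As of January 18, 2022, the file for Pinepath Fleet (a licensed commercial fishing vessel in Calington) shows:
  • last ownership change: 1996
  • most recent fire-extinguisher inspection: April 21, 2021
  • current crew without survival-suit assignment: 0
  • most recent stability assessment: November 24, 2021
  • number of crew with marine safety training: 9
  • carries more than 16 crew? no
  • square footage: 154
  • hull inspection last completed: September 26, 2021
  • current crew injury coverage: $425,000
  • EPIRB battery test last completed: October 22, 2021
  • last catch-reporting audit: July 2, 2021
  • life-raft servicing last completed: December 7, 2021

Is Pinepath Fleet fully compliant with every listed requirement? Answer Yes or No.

1. fire-extinguisher inspection 272 days ago vs limit 365 → met
2. life-raft servicing 42 days ago vs limit 45 → met
3. crew injury coverage $425,000 ≥ $425,000 → met
4. crew without survival-suit assignment 0 ≤ 1 → met
5. condition 'carries more than 16 crew' does not hold → requirement n/a → met
6. hull inspection 114 days ago vs limit 180 → met
7. EPIRB battery test 88 days ago vs limit 120 → met
8. crew with marine safety training 9 ≥ 8 → met
9. catch-reporting audit 200 days ago vs limit 365 → met
10. stability assessment 55 days ago vs limit 60 → met
All met.

Yes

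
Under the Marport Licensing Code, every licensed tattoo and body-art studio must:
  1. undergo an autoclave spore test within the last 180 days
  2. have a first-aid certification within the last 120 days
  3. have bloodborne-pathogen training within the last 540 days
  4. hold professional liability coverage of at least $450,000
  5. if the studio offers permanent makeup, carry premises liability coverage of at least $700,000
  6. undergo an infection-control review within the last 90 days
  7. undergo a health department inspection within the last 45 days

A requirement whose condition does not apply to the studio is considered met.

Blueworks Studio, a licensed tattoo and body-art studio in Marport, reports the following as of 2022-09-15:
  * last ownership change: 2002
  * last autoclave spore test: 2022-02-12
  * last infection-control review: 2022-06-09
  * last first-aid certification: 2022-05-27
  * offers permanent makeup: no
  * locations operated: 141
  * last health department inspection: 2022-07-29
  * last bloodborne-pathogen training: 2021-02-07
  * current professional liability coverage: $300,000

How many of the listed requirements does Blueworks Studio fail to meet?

1. autoclave spore test 215 days ago vs limit 180 → not met
2. first-aid certification 111 days ago vs limit 120 → met
3. bloodborne-pathogen training 585 days ago vs limit 540 → not met
4. professional liability coverage $300,000 < $450,000 → not met
5. condition 'offers permanent makeup' does not hold → requirement n/a → met
6. infection-control review 98 days ago vs limit 90 → not met
7. health department inspection 48 days ago vs limit 45 → not met
Not met: 5 of 7

5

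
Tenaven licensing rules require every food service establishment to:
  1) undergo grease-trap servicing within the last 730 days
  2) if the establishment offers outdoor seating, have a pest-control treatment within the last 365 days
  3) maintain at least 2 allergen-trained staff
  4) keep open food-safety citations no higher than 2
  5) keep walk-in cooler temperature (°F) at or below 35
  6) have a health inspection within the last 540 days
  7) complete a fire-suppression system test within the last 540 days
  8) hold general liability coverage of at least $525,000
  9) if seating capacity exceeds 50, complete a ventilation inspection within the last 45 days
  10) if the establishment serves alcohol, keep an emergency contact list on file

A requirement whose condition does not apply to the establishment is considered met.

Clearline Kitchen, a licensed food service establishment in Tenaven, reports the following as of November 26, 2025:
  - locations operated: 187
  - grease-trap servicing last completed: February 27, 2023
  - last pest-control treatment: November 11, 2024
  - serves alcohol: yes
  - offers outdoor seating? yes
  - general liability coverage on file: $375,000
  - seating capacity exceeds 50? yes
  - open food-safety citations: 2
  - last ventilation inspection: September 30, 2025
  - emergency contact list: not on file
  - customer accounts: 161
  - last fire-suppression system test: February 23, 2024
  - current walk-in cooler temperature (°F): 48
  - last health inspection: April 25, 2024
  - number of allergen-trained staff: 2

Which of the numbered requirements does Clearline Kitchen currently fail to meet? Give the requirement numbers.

1, 2, 5, 6, 7, 8, 9, 10

1. grease-trap servicing 1003 days ago vs limit 730 → not met
2. condition 'offers outdoor seating' holds; pest-control treatment 380 days ago vs limit 365 → not met
3. allergen-trained staff 2 ≥ 2 → met
4. open food-safety citations 2 ≤ 2 → met
5. walk-in cooler temperature (°F) 48 > 35 → not met
6. health inspection 580 days ago vs limit 540 → not met
7. fire-suppression system test 642 days ago vs limit 540 → not met
8. general liability coverage $375,000 < $525,000 → not met
9. condition 'seating capacity exceeds 50' holds; ventilation inspection 57 days ago vs limit 45 → not met
10. condition 'serves alcohol' holds; emergency contact list absent → not met
Not met: 1, 2, 5, 6, 7, 8, 9, 10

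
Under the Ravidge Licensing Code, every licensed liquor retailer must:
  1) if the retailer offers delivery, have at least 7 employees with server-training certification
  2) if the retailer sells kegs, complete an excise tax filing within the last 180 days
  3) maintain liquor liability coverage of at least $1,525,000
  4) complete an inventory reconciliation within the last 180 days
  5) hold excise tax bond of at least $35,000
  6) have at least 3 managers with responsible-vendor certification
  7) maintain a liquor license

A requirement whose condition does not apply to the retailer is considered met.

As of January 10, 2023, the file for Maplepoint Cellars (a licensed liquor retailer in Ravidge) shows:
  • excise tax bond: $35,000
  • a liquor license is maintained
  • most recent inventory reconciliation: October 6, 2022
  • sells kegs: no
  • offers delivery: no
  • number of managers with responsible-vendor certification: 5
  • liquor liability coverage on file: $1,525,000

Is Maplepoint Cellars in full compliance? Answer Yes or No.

Yes

1. condition 'offers delivery' does not hold → requirement n/a → met
2. condition 'sells kegs' does not hold → requirement n/a → met
3. liquor liability coverage $1,525,000 ≥ $1,525,000 → met
4. inventory reconciliation 96 days ago vs limit 180 → met
5. excise tax bond $35,000 ≥ $35,000 → met
6. managers with responsible-vendor certification 5 ≥ 3 → met
7. liquor license present → met
All met.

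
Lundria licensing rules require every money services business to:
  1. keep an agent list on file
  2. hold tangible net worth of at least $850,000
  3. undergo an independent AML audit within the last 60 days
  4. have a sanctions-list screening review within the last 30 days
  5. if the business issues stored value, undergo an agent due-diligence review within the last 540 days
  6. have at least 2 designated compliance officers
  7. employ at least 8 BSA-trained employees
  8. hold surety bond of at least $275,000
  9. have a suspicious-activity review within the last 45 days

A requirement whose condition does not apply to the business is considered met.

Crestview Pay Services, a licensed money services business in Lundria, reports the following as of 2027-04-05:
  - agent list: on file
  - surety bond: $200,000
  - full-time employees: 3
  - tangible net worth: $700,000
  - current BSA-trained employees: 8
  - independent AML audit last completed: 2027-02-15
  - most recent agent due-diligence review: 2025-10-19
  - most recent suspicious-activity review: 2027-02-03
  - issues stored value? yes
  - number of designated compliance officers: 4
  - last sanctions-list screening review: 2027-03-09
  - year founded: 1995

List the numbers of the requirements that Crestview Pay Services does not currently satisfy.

1. agent list present → met
2. tangible net worth $700,000 < $850,000 → not met
3. independent AML audit 49 days ago vs limit 60 → met
4. sanctions-list screening review 27 days ago vs limit 30 → met
5. condition 'issues stored value' holds; agent due-diligence review 533 days ago vs limit 540 → met
6. designated compliance officers 4 ≥ 2 → met
7. BSA-trained employees 8 ≥ 8 → met
8. surety bond $200,000 < $275,000 → not met
9. suspicious-activity review 61 days ago vs limit 45 → not met
Not met: 2, 8, 9

2, 8, 9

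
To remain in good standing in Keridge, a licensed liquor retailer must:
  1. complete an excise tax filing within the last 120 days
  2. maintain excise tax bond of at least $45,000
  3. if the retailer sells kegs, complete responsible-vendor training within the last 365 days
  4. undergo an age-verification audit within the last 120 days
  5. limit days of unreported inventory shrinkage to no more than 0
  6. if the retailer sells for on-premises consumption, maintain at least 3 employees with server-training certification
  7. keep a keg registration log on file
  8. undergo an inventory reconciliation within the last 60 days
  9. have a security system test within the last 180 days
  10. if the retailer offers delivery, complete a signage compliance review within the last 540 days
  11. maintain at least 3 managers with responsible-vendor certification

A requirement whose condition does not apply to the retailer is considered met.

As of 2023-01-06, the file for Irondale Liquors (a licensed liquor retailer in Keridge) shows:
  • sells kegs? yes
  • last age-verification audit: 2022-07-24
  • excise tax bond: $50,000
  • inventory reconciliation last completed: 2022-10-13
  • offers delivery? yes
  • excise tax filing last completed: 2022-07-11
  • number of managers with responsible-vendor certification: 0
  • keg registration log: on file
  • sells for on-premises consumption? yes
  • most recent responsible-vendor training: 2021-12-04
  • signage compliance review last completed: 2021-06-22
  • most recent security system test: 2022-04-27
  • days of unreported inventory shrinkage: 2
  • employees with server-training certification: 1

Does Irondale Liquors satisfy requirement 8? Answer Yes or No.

8. inventory reconciliation 85 days ago vs limit 60 → not met

No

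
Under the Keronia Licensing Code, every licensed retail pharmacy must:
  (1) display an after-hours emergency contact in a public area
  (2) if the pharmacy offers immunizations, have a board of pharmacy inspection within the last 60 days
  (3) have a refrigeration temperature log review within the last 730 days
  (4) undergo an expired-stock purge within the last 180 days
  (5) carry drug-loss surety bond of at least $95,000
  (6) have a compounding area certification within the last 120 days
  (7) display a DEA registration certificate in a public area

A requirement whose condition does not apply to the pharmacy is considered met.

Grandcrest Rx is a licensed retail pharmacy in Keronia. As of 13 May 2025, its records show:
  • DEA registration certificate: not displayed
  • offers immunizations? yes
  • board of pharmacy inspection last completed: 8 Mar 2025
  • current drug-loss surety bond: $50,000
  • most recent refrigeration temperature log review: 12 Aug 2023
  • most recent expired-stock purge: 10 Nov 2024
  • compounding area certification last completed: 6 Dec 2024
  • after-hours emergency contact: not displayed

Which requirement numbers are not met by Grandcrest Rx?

1, 2, 4, 5, 6, 7

1. after-hours emergency contact absent → not met
2. condition 'offers immunizations' holds; board of pharmacy inspection 66 days ago vs limit 60 → not met
3. refrigeration temperature log review 640 days ago vs limit 730 → met
4. expired-stock purge 184 days ago vs limit 180 → not met
5. drug-loss surety bond $50,000 < $95,000 → not met
6. compounding area certification 158 days ago vs limit 120 → not met
7. DEA registration certificate absent → not met
Not met: 1, 2, 4, 5, 6, 7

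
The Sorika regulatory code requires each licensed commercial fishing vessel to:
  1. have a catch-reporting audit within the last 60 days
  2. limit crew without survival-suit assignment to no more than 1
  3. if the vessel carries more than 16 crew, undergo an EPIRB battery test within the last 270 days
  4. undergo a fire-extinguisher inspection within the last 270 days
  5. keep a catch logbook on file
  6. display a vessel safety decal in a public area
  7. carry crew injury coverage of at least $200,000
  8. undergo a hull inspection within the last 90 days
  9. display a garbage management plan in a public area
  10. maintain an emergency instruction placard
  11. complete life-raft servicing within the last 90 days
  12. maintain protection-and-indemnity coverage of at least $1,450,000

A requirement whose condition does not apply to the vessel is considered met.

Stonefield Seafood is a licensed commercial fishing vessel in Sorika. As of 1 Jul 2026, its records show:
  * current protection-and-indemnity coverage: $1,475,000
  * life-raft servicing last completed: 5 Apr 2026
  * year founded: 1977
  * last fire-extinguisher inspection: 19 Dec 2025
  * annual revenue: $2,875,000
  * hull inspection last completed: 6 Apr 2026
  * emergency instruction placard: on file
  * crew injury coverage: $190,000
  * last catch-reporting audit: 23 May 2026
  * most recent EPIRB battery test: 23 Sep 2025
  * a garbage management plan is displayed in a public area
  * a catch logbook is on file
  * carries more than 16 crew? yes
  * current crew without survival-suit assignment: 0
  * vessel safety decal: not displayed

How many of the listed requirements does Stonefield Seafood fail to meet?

3

1. catch-reporting audit 39 days ago vs limit 60 → met
2. crew without survival-suit assignment 0 ≤ 1 → met
3. condition 'carries more than 16 crew' holds; EPIRB battery test 281 days ago vs limit 270 → not met
4. fire-extinguisher inspection 194 days ago vs limit 270 → met
5. catch logbook present → met
6. vessel safety decal absent → not met
7. crew injury coverage $190,000 < $200,000 → not met
8. hull inspection 86 days ago vs limit 90 → met
9. garbage management plan present → met
10. emergency instruction placard present → met
11. life-raft servicing 87 days ago vs limit 90 → met
12. protection-and-indemnity coverage $1,475,000 ≥ $1,450,000 → met
Not met: 3 of 12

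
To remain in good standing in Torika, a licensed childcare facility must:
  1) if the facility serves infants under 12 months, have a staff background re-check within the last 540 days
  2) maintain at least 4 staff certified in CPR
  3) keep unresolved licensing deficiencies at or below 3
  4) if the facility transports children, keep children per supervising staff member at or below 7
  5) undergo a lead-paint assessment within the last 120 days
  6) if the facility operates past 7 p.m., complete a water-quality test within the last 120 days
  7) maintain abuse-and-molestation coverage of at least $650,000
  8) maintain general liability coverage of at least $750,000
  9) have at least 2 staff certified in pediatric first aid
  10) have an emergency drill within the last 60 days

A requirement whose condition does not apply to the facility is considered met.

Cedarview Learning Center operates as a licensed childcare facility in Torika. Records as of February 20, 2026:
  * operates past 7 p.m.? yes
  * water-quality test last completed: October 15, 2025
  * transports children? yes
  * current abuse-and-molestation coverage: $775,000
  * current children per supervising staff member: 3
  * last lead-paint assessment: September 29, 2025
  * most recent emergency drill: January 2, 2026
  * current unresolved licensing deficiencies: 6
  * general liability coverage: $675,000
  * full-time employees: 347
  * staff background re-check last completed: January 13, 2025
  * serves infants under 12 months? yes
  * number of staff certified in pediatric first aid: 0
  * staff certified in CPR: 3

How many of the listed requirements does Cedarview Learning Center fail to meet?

1. condition 'serves infants under 12 months' holds; staff background re-check 403 days ago vs limit 540 → met
2. staff certified in CPR 3 < 4 → not met
3. unresolved licensing deficiencies 6 > 3 → not met
4. condition 'transports children' holds; children per supervising staff member 3 ≤ 7 → met
5. lead-paint assessment 144 days ago vs limit 120 → not met
6. condition 'operates past 7 p.m.' holds; water-quality test 128 days ago vs limit 120 → not met
7. abuse-and-molestation coverage $775,000 ≥ $650,000 → met
8. general liability coverage $675,000 < $750,000 → not met
9. staff certified in pediatric first aid 0 < 2 → not met
10. emergency drill 49 days ago vs limit 60 → met
Not met: 6 of 10

6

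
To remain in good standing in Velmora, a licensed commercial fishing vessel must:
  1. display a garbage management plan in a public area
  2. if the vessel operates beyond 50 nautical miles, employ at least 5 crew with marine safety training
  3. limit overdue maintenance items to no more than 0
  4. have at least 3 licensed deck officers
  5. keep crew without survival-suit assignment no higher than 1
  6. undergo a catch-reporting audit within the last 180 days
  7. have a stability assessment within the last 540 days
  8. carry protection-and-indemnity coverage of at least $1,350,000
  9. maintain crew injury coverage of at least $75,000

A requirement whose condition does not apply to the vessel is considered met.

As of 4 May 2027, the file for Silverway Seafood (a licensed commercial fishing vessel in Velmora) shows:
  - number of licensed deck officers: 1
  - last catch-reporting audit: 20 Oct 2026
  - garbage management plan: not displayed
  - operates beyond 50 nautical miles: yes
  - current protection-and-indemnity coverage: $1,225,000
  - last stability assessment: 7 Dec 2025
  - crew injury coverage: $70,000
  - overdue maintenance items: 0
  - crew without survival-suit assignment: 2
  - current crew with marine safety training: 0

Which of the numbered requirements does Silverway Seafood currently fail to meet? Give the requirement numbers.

1, 2, 4, 5, 6, 8, 9

1. garbage management plan absent → not met
2. condition 'operates beyond 50 nautical miles' holds; crew with marine safety training 0 < 5 → not met
3. overdue maintenance items 0 ≤ 0 → met
4. licensed deck officers 1 < 3 → not met
5. crew without survival-suit assignment 2 > 1 → not met
6. catch-reporting audit 196 days ago vs limit 180 → not met
7. stability assessment 513 days ago vs limit 540 → met
8. protection-and-indemnity coverage $1,225,000 < $1,350,000 → not met
9. crew injury coverage $70,000 < $75,000 → not met
Not met: 1, 2, 4, 5, 6, 8, 9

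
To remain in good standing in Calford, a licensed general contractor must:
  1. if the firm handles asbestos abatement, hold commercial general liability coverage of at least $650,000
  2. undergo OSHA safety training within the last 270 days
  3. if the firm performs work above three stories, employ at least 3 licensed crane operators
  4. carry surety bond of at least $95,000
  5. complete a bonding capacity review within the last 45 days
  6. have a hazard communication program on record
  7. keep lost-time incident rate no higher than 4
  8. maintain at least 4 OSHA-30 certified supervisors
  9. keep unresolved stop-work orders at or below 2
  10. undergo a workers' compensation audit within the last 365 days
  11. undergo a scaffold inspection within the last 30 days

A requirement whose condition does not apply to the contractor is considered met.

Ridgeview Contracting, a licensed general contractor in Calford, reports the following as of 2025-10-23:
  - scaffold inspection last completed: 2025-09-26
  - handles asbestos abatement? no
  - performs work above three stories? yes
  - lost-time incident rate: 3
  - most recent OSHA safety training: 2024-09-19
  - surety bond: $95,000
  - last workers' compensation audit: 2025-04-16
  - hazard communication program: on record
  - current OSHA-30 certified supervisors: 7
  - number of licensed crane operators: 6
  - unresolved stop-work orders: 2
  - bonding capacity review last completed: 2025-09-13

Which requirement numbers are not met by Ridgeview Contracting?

2

1. condition 'handles asbestos abatement' does not hold → requirement n/a → met
2. OSHA safety training 399 days ago vs limit 270 → not met
3. condition 'performs work above three stories' holds; licensed crane operators 6 ≥ 3 → met
4. surety bond $95,000 ≥ $95,000 → met
5. bonding capacity review 40 days ago vs limit 45 → met
6. hazard communication program present → met
7. lost-time incident rate 3 ≤ 4 → met
8. OSHA-30 certified supervisors 7 ≥ 4 → met
9. unresolved stop-work orders 2 ≤ 2 → met
10. workers' compensation audit 190 days ago vs limit 365 → met
11. scaffold inspection 27 days ago vs limit 30 → met
Not met: 2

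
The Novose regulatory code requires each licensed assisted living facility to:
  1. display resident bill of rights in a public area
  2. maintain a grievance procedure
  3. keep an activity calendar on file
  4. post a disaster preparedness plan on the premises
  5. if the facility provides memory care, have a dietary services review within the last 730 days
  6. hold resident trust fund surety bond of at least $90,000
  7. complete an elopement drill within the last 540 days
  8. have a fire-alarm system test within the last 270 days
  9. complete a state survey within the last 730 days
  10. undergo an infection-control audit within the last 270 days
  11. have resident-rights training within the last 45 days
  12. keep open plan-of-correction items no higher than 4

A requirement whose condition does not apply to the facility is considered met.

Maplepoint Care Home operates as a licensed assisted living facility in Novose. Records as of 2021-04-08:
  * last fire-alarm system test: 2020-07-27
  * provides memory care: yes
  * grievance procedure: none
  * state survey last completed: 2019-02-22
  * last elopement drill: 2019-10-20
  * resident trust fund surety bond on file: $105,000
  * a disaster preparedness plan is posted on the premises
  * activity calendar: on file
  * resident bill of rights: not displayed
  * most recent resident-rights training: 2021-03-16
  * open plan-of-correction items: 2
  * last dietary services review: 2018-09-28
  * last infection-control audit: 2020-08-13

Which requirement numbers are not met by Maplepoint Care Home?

1, 2, 5, 9

1. resident bill of rights absent → not met
2. grievance procedure absent → not met
3. activity calendar present → met
4. disaster preparedness plan present → met
5. condition 'provides memory care' holds; dietary services review 923 days ago vs limit 730 → not met
6. resident trust fund surety bond $105,000 ≥ $90,000 → met
7. elopement drill 536 days ago vs limit 540 → met
8. fire-alarm system test 255 days ago vs limit 270 → met
9. state survey 776 days ago vs limit 730 → not met
10. infection-control audit 238 days ago vs limit 270 → met
11. resident-rights training 23 days ago vs limit 45 → met
12. open plan-of-correction items 2 ≤ 4 → met
Not met: 1, 2, 5, 9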